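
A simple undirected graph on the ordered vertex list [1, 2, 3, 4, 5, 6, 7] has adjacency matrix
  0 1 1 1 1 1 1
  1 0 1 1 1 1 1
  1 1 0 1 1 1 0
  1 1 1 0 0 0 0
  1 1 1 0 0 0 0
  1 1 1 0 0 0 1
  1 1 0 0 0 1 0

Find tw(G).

A width-3 tree decomposition is:
Bags: B1 = {1, 2, 3, 4}  B2 = {1, 2, 3, 5}  B3 = {1, 2, 3, 6}  B4 = {1, 2, 6, 7}
Tree: B1–B2, B2–B3, B3–B4
Every bag has size at most 4, so the width is 4 − 1 = 3 and tw(G) ≤ 3. On the other hand G contains the 4-clique {1, 2, 3, 4}. A clique must lie in a single bag of any decomposition, so no decomposition can have width below 3. The upper and lower bounds meet at 3, so that is the treewidth.

3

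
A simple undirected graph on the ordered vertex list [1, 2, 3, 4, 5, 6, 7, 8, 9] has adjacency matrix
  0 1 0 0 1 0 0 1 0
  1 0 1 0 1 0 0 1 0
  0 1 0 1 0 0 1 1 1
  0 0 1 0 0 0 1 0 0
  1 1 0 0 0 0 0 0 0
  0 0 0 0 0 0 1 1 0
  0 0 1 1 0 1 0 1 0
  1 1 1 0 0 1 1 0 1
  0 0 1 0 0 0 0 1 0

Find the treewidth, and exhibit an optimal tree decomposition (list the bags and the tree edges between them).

Treewidth 2.
One optimal decomposition is:
Bags: B1 = {3, 4, 7}  B2 = {3, 7, 8}  B3 = {3, 8, 9}  B4 = {2, 3, 8}  B5 = {1, 2, 8}  B6 = {1, 2, 5}  B7 = {6, 7, 8}
Tree: B1–B2, B2–B3, B2–B4, B4–B5, B5–B6, B2–B7

Every bag has size at most 3, so the width is 3 − 1 = 2 and tw(G) ≤ 2. For the lower bound, the 3 vertices {1, 2, 8} are pairwise adjacent, and any tree decomposition puts a clique entirely inside one bag — forcing width ≥ 2. Hence tw(G) = 2 exactly.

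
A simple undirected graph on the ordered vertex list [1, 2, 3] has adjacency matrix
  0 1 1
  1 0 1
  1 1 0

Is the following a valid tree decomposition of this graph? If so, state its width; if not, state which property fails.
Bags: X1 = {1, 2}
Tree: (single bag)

No — vertex 3 appears in no bag.

A tree decomposition must satisfy three properties: every vertex lies in some bag; for every edge, both endpoints lie together in some bag; and for every vertex, the bags containing it form a connected subtree. Here vertex 3 appears in no bag, so the decomposition is invalid.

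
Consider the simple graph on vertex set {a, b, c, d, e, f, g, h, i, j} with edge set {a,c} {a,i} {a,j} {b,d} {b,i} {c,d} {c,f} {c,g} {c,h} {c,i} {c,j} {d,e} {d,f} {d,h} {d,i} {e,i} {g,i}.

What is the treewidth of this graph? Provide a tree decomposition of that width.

Every bag has size at most 3, so the width is 3 − 1 = 2 and tw(G) ≤ 2. On the other hand G contains the 3-clique {d, e, i}. A clique must lie in a single bag of any decomposition, so no decomposition can have width below 2. The upper and lower bounds meet at 2, so that is the treewidth.

Treewidth 2.
Bags: B1 = {c, d, h}  B2 = {c, d, i}  B3 = {c, d, f}  B4 = {c, g, i}  B5 = {d, e, i}  B6 = {b, d, i}  B7 = {a, c, i}  B8 = {a, c, j}
Tree: B1–B2, B1–B3, B2–B4, B2–B5, B5–B6, B4–B7, B7–B8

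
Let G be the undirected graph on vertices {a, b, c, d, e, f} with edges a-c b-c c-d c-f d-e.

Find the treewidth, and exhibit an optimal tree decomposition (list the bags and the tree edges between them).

Every bag has size at most 2, so the width is 2 − 1 = 1 and tw(G) ≤ 1. Since G has at least one edge (e.g. c–d), it is not an edgeless graph, so tw(G) ≥ 1. The upper and lower bounds meet at 1, so that is the treewidth.

Treewidth 1.
One such decomposition:
Bags: B1 = {c, d}  B2 = {a, c}  B3 = {b, c}  B4 = {c, f}  B5 = {d, e}
Tree: B1–B2, B2–B3, B3–B4, B1–B5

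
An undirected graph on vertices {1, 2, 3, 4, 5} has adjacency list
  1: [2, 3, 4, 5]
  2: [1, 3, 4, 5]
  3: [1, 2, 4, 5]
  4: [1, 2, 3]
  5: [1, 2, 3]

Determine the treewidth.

3

A width-3 tree decomposition is:
Bags: B1 = {1, 2, 3, 5}  B2 = {1, 2, 3, 4}
Tree: B1–B2
The largest bag has 4 vertices, giving width 3; this decomposition certifies tw(G) ≤ 3. On the other hand G contains the 4-clique {1, 2, 3, 4}. A clique must lie in a single bag of any decomposition, so no decomposition can have width below 3. Combining the bounds, tw(G) = 3.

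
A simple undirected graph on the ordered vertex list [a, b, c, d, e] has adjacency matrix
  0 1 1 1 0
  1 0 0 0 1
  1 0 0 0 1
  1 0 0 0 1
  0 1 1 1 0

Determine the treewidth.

2

A width-2 tree decomposition is:
Bags: B1 = {a, c, e}  B2 = {a, b, e}  B3 = {a, d, e}
Tree: B1–B2, B2–B3
The largest bag has 3 vertices, giving width 2; this decomposition certifies tw(G) ≤ 2. The edges a–c–e–b–a form a cycle, so G is not a tree and its treewidth is at least 2. The upper and lower bounds meet at 2, so that is the treewidth.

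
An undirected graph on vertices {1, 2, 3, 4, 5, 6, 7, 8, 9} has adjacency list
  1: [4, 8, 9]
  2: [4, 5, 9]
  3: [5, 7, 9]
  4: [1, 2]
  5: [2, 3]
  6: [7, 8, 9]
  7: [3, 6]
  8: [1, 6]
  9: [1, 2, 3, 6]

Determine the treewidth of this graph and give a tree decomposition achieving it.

Each bag holds 4 vertices, so the decomposition has width 3, which upper-bounds the treewidth. For the lower bound: the 4 vertex sets {1,4,8}, {6}, {9}, {2,3,5,7} are disjoint, each induces a connected subgraph, and every pair is joined by at least one edge of G. Contracting each set to a single vertex therefore yields K_{4} as a minor, and since treewidth is minor-monotone, tw(G) ≥ tw(K_{4}) = 3. Hence tw(G) = 3 exactly.

Treewidth 3.
One optimal decomposition is:
Bags: B1 = {1, 4, 6, 8}  B2 = {1, 4, 6, 9}  B3 = {2, 4, 6, 9}  B4 = {2, 6, 7, 9}  B5 = {2, 3, 7, 9}  B6 = {2, 3, 5, 7}
Tree: B1–B2, B2–B3, B3–B4, B4–B5, B5–B6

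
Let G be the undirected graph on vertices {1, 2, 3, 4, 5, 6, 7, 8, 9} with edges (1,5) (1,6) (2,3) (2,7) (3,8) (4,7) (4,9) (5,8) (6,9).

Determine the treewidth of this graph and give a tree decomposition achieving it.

Every bag has size at most 3, so the width is 3 − 1 = 2 and tw(G) ≤ 2. The edges 3–8–5–1–6–9–4–7–2–3 form a cycle, so G is not a tree and its treewidth is at least 2. Hence tw(G) = 2 exactly.

Treewidth 2.
One such decomposition:
Bags: B1 = {3, 5, 8}  B2 = {1, 3, 5}  B3 = {1, 3, 6}  B4 = {3, 6, 9}  B5 = {3, 4, 9}  B6 = {3, 4, 7}  B7 = {2, 3, 7}
Tree: B1–B2, B2–B3, B3–B4, B4–B5, B5–B6, B6–B7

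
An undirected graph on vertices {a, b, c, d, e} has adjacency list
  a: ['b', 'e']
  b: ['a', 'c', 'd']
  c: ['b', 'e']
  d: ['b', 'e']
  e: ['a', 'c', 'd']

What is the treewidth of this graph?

A width-2 tree decomposition is:
Bags: B1 = {b, c, e}  B2 = {b, d, e}  B3 = {a, b, e}
Tree: B1–B2, B2–B3
Every bag has size at most 3, so the width is 3 − 1 = 2 and tw(G) ≤ 2. The edges c–e–d–b–c form a cycle, so G is not a tree and its treewidth is at least 2. Combining the bounds, tw(G) = 2.

2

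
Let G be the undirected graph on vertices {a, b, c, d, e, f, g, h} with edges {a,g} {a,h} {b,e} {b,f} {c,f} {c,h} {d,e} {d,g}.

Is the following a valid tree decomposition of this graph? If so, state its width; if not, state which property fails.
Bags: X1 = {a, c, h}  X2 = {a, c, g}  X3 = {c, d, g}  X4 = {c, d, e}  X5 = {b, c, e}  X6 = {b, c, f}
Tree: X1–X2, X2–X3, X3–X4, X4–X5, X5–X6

Yes; width 2.

Every vertex of G appears in some bag (union = {a, b, c, d, e, f, g, h}); every edge is covered by a bag; and for each vertex v the set of bags containing v is connected in the bag tree. The decomposition is therefore valid. The largest bag has 3 vertices, so the width is 2.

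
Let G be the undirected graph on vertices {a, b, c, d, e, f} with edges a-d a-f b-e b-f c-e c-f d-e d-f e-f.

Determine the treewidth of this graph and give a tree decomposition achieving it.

Every bag has size at most 3, so the width is 3 − 1 = 2 and tw(G) ≤ 2. On the other hand G contains the 3-clique {d, e, f}. A clique must lie in a single bag of any decomposition, so no decomposition can have width below 2. Combining the bounds, tw(G) = 2.

Treewidth 2.
One such decomposition:
Bags: B1 = {b, e, f}  B2 = {d, e, f}  B3 = {a, d, f}  B4 = {c, e, f}
Tree: B1–B2, B2–B3, B1–B4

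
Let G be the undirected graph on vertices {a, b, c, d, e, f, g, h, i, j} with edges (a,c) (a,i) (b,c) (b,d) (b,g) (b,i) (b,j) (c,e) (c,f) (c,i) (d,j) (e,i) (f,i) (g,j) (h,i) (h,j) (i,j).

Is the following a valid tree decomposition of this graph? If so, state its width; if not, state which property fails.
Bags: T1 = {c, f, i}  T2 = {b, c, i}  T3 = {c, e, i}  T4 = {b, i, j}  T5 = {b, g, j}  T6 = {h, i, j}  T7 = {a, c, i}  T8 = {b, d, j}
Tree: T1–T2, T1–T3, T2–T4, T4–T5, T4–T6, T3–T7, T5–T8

Vertex coverage: the bags together contain {a, b, c, d, e, f, g, h, i, j}, the full vertex set. Edge coverage: each edge of G has both endpoints in at least one bag. Running intersection: for every vertex, the bags containing it form a connected subtree. All three properties hold, so this is a valid tree decomposition of width max|bag| − 1 = 2, and hence tw(G) ≤ 2.

Yes; width 2.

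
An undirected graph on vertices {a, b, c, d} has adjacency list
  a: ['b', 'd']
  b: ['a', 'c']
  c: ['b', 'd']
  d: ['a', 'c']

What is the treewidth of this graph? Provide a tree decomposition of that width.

The largest bag has 3 vertices, giving width 2; this decomposition certifies tw(G) ≤ 2. Since b–a–d–c–b is a cycle in G, G is not acyclic. Forests are exactly the graphs of treewidth ≤ 1, so tw(G) ≥ 2. Therefore the treewidth is 2.

Treewidth 2.
Bags: B1 = {a, b, d}  B2 = {b, c, d}
Tree: B1–B2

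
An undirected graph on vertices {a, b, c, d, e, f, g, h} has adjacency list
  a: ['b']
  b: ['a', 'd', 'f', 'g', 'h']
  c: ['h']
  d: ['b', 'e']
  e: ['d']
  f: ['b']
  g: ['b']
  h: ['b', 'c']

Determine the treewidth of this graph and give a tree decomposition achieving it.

The largest bag has 2 vertices, giving width 1; this decomposition certifies tw(G) ≤ 1. Any graph with an edge has treewidth ≥ 1, and G has the edge b–h. The upper and lower bounds meet at 1, so that is the treewidth.

Treewidth 1.
One such decomposition:
Bags: B1 = {b, h}  B2 = {b, g}  B3 = {b, f}  B4 = {b, d}  B5 = {a, b}  B6 = {d, e}  B7 = {c, h}
Tree: B1–B2, B1–B3, B1–B4, B3–B5, B4–B6, B1–B7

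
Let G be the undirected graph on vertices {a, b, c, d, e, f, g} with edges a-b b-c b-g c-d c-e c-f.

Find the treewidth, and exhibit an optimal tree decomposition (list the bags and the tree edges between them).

Each bag holds 2 vertices, so the decomposition has width 1, which upper-bounds the treewidth. Since G has at least one edge (e.g. b–c), it is not an edgeless graph, so tw(G) ≥ 1. Therefore the treewidth is 1.

Treewidth 1.
Bags: B1 = {b, c}  B2 = {a, b}  B3 = {c, e}  B4 = {b, g}  B5 = {c, f}  B6 = {c, d}
Tree: B1–B2, B1–B3, B2–B4, B1–B5, B5–B6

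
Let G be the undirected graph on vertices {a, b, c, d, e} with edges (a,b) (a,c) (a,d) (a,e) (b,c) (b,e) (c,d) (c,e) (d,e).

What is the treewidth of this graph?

A width-3 tree decomposition is:
Bags: B1 = {a, b, c, e}  B2 = {a, c, d, e}
Tree: B1–B2
Each bag holds 4 vertices, so the decomposition has width 3, which upper-bounds the treewidth. Conversely, {a, c, d, e} is a clique of size 4, and the vertices of any clique must share a bag in every tree decomposition; so some bag has ≥ 4 vertices and tw(G) ≥ 3. Hence tw(G) = 3 exactly.

3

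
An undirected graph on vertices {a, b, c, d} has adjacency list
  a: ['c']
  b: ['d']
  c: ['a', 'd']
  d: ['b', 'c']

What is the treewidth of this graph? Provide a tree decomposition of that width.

Every bag has size at most 2, so the width is 2 − 1 = 1 and tw(G) ≤ 1. Any graph with an edge has treewidth ≥ 1, and G has the edge c–d. Combining the bounds, tw(G) = 1.

Treewidth 1.
One such decomposition:
Bags: B1 = {c, d}  B2 = {a, c}  B3 = {b, d}
Tree: B1–B2, B1–B3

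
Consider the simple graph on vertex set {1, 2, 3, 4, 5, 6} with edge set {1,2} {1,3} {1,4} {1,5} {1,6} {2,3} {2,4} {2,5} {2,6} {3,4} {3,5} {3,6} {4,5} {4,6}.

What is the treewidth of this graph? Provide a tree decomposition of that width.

Treewidth 4.
One such decomposition:
Bags: B1 = {1, 2, 3, 4, 6}  B2 = {1, 2, 3, 4, 5}
Tree: B1–B2

Each bag holds 5 vertices, so the decomposition has width 4, which upper-bounds the treewidth. For the lower bound, the 5 vertices {1, 2, 3, 4, 5} are pairwise adjacent, and any tree decomposition puts a clique entirely inside one bag — forcing width ≥ 4. The upper and lower bounds meet at 4, so that is the treewidth.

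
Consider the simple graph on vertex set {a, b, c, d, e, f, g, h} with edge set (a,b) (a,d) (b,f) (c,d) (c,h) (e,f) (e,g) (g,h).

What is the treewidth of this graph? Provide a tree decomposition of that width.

Each bag holds 3 vertices, so the decomposition has width 2, which upper-bounds the treewidth. For the lower bound, G contains the cycle h–c–d–a–b–f–e–g–h, so G is not a forest; only forests have treewidth ≤ 1, hence tw(G) ≥ 2. Combining the bounds, tw(G) = 2.

Treewidth 2.
One optimal decomposition is:
Bags: B1 = {c, d, h}  B2 = {a, d, h}  B3 = {a, b, h}  B4 = {b, f, h}  B5 = {e, f, h}  B6 = {e, g, h}
Tree: B1–B2, B2–B3, B3–B4, B4–B5, B5–B6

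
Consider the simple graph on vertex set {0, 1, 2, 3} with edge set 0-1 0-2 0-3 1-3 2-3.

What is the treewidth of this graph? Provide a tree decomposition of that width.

Every bag has size at most 3, so the width is 3 − 1 = 2 and tw(G) ≤ 2. Conversely, {0, 1, 3} is a clique of size 3, and the vertices of any clique must share a bag in every tree decomposition; so some bag has ≥ 3 vertices and tw(G) ≥ 2. Hence tw(G) = 2 exactly.

Treewidth 2.
Bags: B1 = {0, 2, 3}  B2 = {0, 1, 3}
Tree: B1–B2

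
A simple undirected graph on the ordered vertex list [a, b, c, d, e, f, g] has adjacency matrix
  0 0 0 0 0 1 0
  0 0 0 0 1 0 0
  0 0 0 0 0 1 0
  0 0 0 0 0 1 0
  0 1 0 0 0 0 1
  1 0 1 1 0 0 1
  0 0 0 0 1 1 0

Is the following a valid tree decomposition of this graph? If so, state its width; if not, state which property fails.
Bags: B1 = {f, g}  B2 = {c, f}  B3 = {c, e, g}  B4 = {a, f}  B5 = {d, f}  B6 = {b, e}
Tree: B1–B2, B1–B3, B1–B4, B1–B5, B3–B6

No — bags containing vertex c are not connected in the tree.

A tree decomposition must satisfy three properties: every vertex lies in some bag; for every edge, both endpoints lie together in some bag; and for every vertex, the bags containing it form a connected subtree. Here bags containing vertex c are not connected in the tree, so the decomposition is invalid.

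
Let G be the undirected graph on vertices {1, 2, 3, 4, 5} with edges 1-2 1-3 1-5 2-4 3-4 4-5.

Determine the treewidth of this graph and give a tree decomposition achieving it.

Treewidth 2.
One such decomposition:
Bags: B1 = {1, 2, 4}  B2 = {1, 3, 4}  B3 = {1, 4, 5}
Tree: B1–B2, B2–B3

Each bag holds 3 vertices, so the decomposition has width 2, which upper-bounds the treewidth. The edges 4–2–1–3–4 form a cycle, so G is not a tree and its treewidth is at least 2. Combining the bounds, tw(G) = 2.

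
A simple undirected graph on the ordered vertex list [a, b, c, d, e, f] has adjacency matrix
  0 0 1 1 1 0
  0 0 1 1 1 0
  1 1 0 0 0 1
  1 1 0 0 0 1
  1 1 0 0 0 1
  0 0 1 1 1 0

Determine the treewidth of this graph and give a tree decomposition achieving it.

Treewidth 3.
Bags: B1 = {a, b, e, f}  B2 = {a, b, d, f}  B3 = {a, b, c, f}
Tree: B1–B2, B2–B3

The largest bag has 4 vertices, giving width 3; this decomposition certifies tw(G) ≤ 3. For the lower bound: the 4 vertex sets {a,e}, {b,d}, {f}, {c} are disjoint, each induces a connected subgraph, and every pair is joined by at least one edge of G. Contracting each set to a single vertex therefore yields K_{4} as a minor, and since treewidth is minor-monotone, tw(G) ≥ tw(K_{4}) = 3. The upper and lower bounds meet at 3, so that is the treewidth.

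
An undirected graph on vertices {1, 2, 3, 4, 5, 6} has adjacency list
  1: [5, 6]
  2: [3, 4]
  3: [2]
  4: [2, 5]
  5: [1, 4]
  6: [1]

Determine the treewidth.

A width-1 tree decomposition is:
Bags: B1 = {2, 3}  B2 = {2, 4}  B3 = {4, 5}  B4 = {1, 5}  B5 = {1, 6}
Tree: B1–B2, B2–B3, B3–B4, B4–B5
Every bag has size at most 2, so the width is 2 − 1 = 1 and tw(G) ≤ 1. Since G has at least one edge (e.g. 3–2), it is not an edgeless graph, so tw(G) ≥ 1. The upper and lower bounds meet at 1, so that is the treewidth.

1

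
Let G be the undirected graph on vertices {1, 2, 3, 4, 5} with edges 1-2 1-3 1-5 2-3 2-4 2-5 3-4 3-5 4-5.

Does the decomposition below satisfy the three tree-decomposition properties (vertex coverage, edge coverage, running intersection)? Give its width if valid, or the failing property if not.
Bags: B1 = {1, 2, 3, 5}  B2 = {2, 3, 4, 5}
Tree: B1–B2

Vertex coverage: the bags together contain {1, 2, 3, 4, 5}, the full vertex set. Edge coverage: each edge of G has both endpoints in at least one bag. Running intersection: for every vertex, the bags containing it form a connected subtree. All three properties hold, so this is a valid tree decomposition of width max|bag| − 1 = 3, and hence tw(G) ≤ 3.

Yes; width 3.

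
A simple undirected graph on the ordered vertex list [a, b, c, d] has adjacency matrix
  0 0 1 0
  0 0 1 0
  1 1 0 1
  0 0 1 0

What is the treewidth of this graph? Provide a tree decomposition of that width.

Every bag has size at most 2, so the width is 2 − 1 = 1 and tw(G) ≤ 1. Since G has at least one edge (e.g. c–b), it is not an edgeless graph, so tw(G) ≥ 1. Hence tw(G) = 1 exactly.

Treewidth 1.
Bags: B1 = {b, c}  B2 = {c, d}  B3 = {a, c}
Tree: B1–B2, B1–B3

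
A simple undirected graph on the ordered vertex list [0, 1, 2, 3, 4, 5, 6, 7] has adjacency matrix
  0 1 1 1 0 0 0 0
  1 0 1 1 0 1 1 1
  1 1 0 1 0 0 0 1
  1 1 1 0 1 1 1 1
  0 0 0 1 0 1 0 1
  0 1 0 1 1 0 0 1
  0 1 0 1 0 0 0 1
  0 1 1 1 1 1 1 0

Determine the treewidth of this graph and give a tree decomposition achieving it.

Every bag has size at most 4, so the width is 4 − 1 = 3 and tw(G) ≤ 3. On the other hand G contains the 4-clique {0, 1, 2, 3}. A clique must lie in a single bag of any decomposition, so no decomposition can have width below 3. Therefore the treewidth is 3.

Treewidth 3.
One optimal decomposition is:
Bags: B1 = {1, 2, 3, 7}  B2 = {1, 3, 5, 7}  B3 = {1, 3, 6, 7}  B4 = {3, 4, 5, 7}  B5 = {0, 1, 2, 3}
Tree: B1–B2, B2–B3, B2–B4, B1–B5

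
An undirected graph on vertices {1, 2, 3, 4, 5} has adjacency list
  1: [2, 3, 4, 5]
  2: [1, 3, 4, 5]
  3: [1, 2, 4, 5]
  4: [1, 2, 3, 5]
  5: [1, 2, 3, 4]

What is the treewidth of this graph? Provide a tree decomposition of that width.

Treewidth 4.
One such decomposition:
Bags: B1 = {1, 2, 3, 4, 5}
Tree: (single bag)

With just one bag of size 5, the width is 5 − 1 = 4, so tw(G) ≤ 4. Conversely, {1, 2, 3, 4, 5} is a clique of size 5, and the vertices of any clique must share a bag in every tree decomposition; so some bag has ≥ 5 vertices and tw(G) ≥ 4. Combining the bounds, tw(G) = 4.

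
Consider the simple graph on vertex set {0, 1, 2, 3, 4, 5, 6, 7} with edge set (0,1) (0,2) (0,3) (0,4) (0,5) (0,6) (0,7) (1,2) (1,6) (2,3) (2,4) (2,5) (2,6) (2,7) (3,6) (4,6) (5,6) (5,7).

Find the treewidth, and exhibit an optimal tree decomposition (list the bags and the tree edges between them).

The largest bag has 4 vertices, giving width 3; this decomposition certifies tw(G) ≤ 3. For the lower bound, the 4 vertices {0, 1, 2, 6} are pairwise adjacent, and any tree decomposition puts a clique entirely inside one bag — forcing width ≥ 3. Hence tw(G) = 3 exactly.

Treewidth 3.
One such decomposition:
Bags: B1 = {0, 2, 5, 6}  B2 = {0, 2, 4, 6}  B3 = {0, 2, 3, 6}  B4 = {0, 2, 5, 7}  B5 = {0, 1, 2, 6}
Tree: B1–B2, B2–B3, B1–B4, B3–B5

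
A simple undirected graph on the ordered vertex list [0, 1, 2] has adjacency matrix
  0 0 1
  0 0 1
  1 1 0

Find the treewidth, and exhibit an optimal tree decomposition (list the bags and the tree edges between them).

The largest bag has 2 vertices, giving width 1; this decomposition certifies tw(G) ≤ 1. G has an edge, so its treewidth is at least 1. Hence tw(G) = 1 exactly.

Treewidth 1.
One such decomposition:
Bags: B1 = {0, 2}  B2 = {1, 2}
Tree: B1–B2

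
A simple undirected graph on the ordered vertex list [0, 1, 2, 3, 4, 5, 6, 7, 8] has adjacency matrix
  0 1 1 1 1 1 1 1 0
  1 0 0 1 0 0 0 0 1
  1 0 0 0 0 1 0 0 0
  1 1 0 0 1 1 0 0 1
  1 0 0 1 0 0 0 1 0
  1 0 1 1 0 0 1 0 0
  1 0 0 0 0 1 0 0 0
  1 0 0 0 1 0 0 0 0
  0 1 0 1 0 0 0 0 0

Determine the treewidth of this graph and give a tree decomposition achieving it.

Treewidth 2.
One such decomposition:
Bags: B1 = {0, 3, 5}  B2 = {0, 1, 3}  B3 = {0, 2, 5}  B4 = {0, 5, 6}  B5 = {1, 3, 8}  B6 = {0, 3, 4}  B7 = {0, 4, 7}
Tree: B1–B2, B1–B3, B1–B4, B2–B5, B2–B6, B6–B7

Every bag has size at most 3, so the width is 3 − 1 = 2 and tw(G) ≤ 2. On the other hand G contains the 3-clique {0, 2, 5}. A clique must lie in a single bag of any decomposition, so no decomposition can have width below 2. The upper and lower bounds meet at 2, so that is the treewidth.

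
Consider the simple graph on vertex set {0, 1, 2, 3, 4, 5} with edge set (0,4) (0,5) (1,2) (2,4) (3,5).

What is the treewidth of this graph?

A width-1 tree decomposition is:
Bags: B1 = {3, 5}  B2 = {0, 5}  B3 = {0, 4}  B4 = {2, 4}  B5 = {1, 2}
Tree: B1–B2, B2–B3, B3–B4, B4–B5
The largest bag has 2 vertices, giving width 1; this decomposition certifies tw(G) ≤ 1. Any graph with an edge has treewidth ≥ 1, and G has the edge 3–5. The upper and lower bounds meet at 1, so that is the treewidth.

1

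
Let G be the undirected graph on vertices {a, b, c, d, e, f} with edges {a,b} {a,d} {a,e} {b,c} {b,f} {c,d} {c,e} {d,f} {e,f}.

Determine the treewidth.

A width-3 tree decomposition is:
Bags: B1 = {a, c, e, f}  B2 = {a, b, c, f}  B3 = {a, c, d, f}
Tree: B1–B2, B2–B3
Each bag holds 4 vertices, so the decomposition has width 3, which upper-bounds the treewidth. For the lower bound: the 4 vertex sets {e,f}, {a,b}, {c}, {d} are disjoint, each induces a connected subgraph, and every pair is joined by at least one edge of G. Contracting each set to a single vertex therefore yields K_{4} as a minor, and since treewidth is minor-monotone, tw(G) ≥ tw(K_{4}) = 3. The upper and lower bounds meet at 3, so that is the treewidth.

3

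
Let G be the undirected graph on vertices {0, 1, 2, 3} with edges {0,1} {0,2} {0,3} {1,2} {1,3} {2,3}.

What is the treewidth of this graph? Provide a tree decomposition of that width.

Treewidth 3.
One optimal decomposition is:
Bags: B1 = {0, 1, 2, 3}
Tree: (single bag)

A single bag containing all 4 vertices is trivially a valid decomposition of width 3. On the other hand G contains the 4-clique {0, 1, 2, 3}. A clique must lie in a single bag of any decomposition, so no decomposition can have width below 3. Combining the bounds, tw(G) = 3.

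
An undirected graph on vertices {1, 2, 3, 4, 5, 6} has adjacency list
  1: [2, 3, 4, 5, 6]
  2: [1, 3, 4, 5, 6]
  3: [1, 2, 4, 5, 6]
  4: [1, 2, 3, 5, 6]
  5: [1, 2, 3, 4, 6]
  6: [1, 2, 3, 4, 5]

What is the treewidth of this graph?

A width-5 tree decomposition is:
Bags: B1 = {1, 2, 3, 4, 5, 6}
Tree: (single bag)
With just one bag of size 6, the width is 6 − 1 = 5, so tw(G) ≤ 5. Conversely, {1, 2, 3, 4, 5, 6} is a clique of size 6, and the vertices of any clique must share a bag in every tree decomposition; so some bag has ≥ 6 vertices and tw(G) ≥ 5. The upper and lower bounds meet at 5, so that is the treewidth.

5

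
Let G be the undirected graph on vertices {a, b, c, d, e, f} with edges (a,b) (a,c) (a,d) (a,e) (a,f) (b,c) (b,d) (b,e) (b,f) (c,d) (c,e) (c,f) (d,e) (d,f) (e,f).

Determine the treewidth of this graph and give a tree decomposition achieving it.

A single bag containing all 6 vertices is trivially a valid decomposition of width 5. For the lower bound, the 6 vertices {a, b, c, d, e, f} are pairwise adjacent, and any tree decomposition puts a clique entirely inside one bag — forcing width ≥ 5. The upper and lower bounds meet at 5, so that is the treewidth.

Treewidth 5.
One optimal decomposition is:
Bags: B1 = {a, b, c, d, e, f}
Tree: (single bag)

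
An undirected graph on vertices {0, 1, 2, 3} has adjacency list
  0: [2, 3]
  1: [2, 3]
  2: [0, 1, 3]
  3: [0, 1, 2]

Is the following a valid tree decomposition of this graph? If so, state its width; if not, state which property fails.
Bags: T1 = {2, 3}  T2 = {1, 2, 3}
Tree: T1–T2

A tree decomposition must satisfy three properties: every vertex lies in some bag; for every edge, both endpoints lie together in some bag; and for every vertex, the bags containing it form a connected subtree. Here vertex 0 appears in no bag, so the decomposition is invalid.

No — vertex 0 appears in no bag.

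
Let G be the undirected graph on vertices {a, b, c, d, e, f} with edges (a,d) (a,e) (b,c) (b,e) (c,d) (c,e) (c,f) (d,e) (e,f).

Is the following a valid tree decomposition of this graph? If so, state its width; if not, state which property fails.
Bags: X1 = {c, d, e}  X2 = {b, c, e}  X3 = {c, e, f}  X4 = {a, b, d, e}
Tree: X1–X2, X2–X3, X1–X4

No — bags containing vertex b are not connected in the tree.

A tree decomposition must satisfy three properties: every vertex lies in some bag; for every edge, both endpoints lie together in some bag; and for every vertex, the bags containing it form a connected subtree. Here bags containing vertex b are not connected in the tree, so the decomposition is invalid.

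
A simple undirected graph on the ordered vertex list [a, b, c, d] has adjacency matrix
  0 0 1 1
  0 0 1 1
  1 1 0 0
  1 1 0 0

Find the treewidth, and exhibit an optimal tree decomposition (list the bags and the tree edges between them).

Treewidth 2.
One optimal decomposition is:
Bags: B1 = {b, c, d}  B2 = {a, c, d}
Tree: B1–B2

Each bag holds 3 vertices, so the decomposition has width 2, which upper-bounds the treewidth. The edges c–b–d–a–c form a cycle, so G is not a tree and its treewidth is at least 2. Hence tw(G) = 2 exactly.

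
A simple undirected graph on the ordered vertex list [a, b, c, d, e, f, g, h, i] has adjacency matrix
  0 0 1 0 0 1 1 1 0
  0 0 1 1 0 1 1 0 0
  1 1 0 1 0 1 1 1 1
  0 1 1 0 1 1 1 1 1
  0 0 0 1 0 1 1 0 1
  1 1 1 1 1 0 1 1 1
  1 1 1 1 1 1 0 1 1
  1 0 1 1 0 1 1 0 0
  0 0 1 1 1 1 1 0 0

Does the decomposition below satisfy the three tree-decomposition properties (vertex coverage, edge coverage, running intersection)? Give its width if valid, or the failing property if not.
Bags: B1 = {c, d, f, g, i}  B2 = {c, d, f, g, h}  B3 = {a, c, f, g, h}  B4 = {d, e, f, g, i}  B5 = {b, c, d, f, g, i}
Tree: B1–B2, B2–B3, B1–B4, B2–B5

No — bags containing vertex i are not connected in the tree.

A tree decomposition must satisfy three properties: every vertex lies in some bag; for every edge, both endpoints lie together in some bag; and for every vertex, the bags containing it form a connected subtree. Here bags containing vertex i are not connected in the tree, so the decomposition is invalid.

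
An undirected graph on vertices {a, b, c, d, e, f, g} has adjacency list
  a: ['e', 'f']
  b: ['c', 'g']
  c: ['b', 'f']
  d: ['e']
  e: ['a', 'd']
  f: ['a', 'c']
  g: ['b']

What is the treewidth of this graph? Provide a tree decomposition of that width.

Treewidth 1.
One such decomposition:
Bags: B1 = {d, e}  B2 = {a, e}  B3 = {a, f}  B4 = {c, f}  B5 = {b, c}  B6 = {b, g}
Tree: B1–B2, B2–B3, B3–B4, B4–B5, B5–B6

The largest bag has 2 vertices, giving width 1; this decomposition certifies tw(G) ≤ 1. G has an edge, so its treewidth is at least 1. Combining the bounds, tw(G) = 1.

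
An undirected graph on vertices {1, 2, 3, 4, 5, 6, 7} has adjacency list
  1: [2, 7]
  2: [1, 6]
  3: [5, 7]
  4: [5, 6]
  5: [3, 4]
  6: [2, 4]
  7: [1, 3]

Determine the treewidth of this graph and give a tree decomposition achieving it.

The largest bag has 3 vertices, giving width 2; this decomposition certifies tw(G) ≤ 2. For the lower bound, G contains the cycle 6–4–5–3–7–1–2–6, so G is not a forest; only forests have treewidth ≤ 1, hence tw(G) ≥ 2. Hence tw(G) = 2 exactly.

Treewidth 2.
One optimal decomposition is:
Bags: B1 = {4, 5, 6}  B2 = {3, 5, 6}  B3 = {3, 6, 7}  B4 = {1, 6, 7}  B5 = {1, 2, 6}
Tree: B1–B2, B2–B3, B3–B4, B4–B5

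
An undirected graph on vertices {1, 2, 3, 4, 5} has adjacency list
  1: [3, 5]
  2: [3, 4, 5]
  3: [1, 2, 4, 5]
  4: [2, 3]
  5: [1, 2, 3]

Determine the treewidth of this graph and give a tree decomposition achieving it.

Treewidth 2.
One such decomposition:
Bags: B1 = {2, 3, 5}  B2 = {2, 3, 4}  B3 = {1, 3, 5}
Tree: B1–B2, B1–B3

The largest bag has 3 vertices, giving width 2; this decomposition certifies tw(G) ≤ 2. Conversely, {1, 3, 5} is a clique of size 3, and the vertices of any clique must share a bag in every tree decomposition; so some bag has ≥ 3 vertices and tw(G) ≥ 2. Combining the bounds, tw(G) = 2.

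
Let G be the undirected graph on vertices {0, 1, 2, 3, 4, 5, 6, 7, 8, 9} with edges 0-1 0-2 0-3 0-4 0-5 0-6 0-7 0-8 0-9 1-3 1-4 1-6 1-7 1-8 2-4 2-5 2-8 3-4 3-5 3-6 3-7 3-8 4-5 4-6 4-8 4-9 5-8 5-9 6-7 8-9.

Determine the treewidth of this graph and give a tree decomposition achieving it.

Every bag has size at most 5, so the width is 5 − 1 = 4 and tw(G) ≤ 4. Conversely, {0, 1, 3, 4, 8} is a clique of size 5, and the vertices of any clique must share a bag in every tree decomposition; so some bag has ≥ 5 vertices and tw(G) ≥ 4. Hence tw(G) = 4 exactly.

Treewidth 4.
One optimal decomposition is:
Bags: B1 = {0, 4, 5, 8, 9}  B2 = {0, 3, 4, 5, 8}  B3 = {0, 1, 3, 4, 8}  B4 = {0, 1, 3, 4, 6}  B5 = {0, 1, 3, 6, 7}  B6 = {0, 2, 4, 5, 8}
Tree: B1–B2, B2–B3, B3–B4, B4–B5, B2–B6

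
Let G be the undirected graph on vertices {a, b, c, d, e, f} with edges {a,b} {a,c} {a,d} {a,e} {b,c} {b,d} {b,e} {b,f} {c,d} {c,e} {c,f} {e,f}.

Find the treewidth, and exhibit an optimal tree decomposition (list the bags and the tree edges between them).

Every bag has size at most 4, so the width is 4 − 1 = 3 and tw(G) ≤ 3. On the other hand G contains the 4-clique {a, b, c, d}. A clique must lie in a single bag of any decomposition, so no decomposition can have width below 3. Hence tw(G) = 3 exactly.

Treewidth 3.
One such decomposition:
Bags: B1 = {b, c, e, f}  B2 = {a, b, c, e}  B3 = {a, b, c, d}
Tree: B1–B2, B2–B3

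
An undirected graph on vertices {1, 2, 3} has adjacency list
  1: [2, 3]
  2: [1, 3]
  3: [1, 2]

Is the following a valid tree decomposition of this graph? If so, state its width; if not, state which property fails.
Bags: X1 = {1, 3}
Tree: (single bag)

A tree decomposition must satisfy three properties: every vertex lies in some bag; for every edge, both endpoints lie together in some bag; and for every vertex, the bags containing it form a connected subtree. Here vertex 2 appears in no bag, so the decomposition is invalid.

No — vertex 2 appears in no bag.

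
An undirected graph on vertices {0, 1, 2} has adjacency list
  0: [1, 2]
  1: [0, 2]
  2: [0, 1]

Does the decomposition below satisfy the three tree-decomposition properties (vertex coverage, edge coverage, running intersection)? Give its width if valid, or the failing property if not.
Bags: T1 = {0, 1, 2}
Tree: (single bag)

Vertex coverage: the bags together contain {0, 1, 2}, the full vertex set. Edge coverage: each edge of G has both endpoints in at least one bag. Running intersection: for every vertex, the bags containing it form a connected subtree. All three properties hold, so this is a valid tree decomposition of width max|bag| − 1 = 2, and hence tw(G) ≤ 2.

Yes; width 2.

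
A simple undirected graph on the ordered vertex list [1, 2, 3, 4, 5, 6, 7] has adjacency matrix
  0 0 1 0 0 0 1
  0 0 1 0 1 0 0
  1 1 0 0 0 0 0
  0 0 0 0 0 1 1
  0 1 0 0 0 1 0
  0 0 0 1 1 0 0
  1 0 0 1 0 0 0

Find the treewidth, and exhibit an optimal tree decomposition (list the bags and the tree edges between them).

The largest bag has 3 vertices, giving width 2; this decomposition certifies tw(G) ≤ 2. Since 1–7–4–6–5–2–3–1 is a cycle in G, G is not acyclic. Forests are exactly the graphs of treewidth ≤ 1, so tw(G) ≥ 2. Therefore the treewidth is 2.

Treewidth 2.
Bags: B1 = {1, 4, 7}  B2 = {1, 4, 6}  B3 = {1, 5, 6}  B4 = {1, 2, 5}  B5 = {1, 2, 3}
Tree: B1–B2, B2–B3, B3–B4, B4–B5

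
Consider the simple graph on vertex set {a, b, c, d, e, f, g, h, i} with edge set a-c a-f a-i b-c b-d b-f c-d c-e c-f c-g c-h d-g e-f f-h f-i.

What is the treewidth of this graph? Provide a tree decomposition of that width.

Treewidth 2.
One such decomposition:
Bags: B1 = {b, c, d}  B2 = {b, c, f}  B3 = {c, d, g}  B4 = {a, c, f}  B5 = {c, f, h}  B6 = {c, e, f}  B7 = {a, f, i}
Tree: B1–B2, B1–B3, B2–B4, B2–B5, B2–B6, B4–B7

The largest bag has 3 vertices, giving width 2; this decomposition certifies tw(G) ≤ 2. Conversely, {c, d, g} is a clique of size 3, and the vertices of any clique must share a bag in every tree decomposition; so some bag has ≥ 3 vertices and tw(G) ≥ 2. Combining the bounds, tw(G) = 2.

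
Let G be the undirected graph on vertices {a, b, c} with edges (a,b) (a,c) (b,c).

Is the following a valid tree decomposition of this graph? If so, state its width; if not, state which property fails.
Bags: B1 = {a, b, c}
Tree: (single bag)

Yes; width 2.

Vertex coverage: the bags together contain {a, b, c}, the full vertex set. Edge coverage: each edge of G has both endpoints in at least one bag. Running intersection: for every vertex, the bags containing it form a connected subtree. All three properties hold, so this is a valid tree decomposition of width max|bag| − 1 = 2, and hence tw(G) ≤ 2.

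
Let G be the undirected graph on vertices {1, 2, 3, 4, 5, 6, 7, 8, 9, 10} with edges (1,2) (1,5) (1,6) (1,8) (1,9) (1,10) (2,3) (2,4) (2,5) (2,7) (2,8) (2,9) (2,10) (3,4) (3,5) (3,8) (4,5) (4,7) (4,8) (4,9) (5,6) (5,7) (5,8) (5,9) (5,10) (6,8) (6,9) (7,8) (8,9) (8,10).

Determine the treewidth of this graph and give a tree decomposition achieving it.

The largest bag has 5 vertices, giving width 4; this decomposition certifies tw(G) ≤ 4. Conversely, {1, 2, 5, 8, 9} is a clique of size 5, and the vertices of any clique must share a bag in every tree decomposition; so some bag has ≥ 5 vertices and tw(G) ≥ 4. Hence tw(G) = 4 exactly.

Treewidth 4.
Bags: B1 = {1, 2, 5, 8, 9}  B2 = {2, 4, 5, 8, 9}  B3 = {1, 5, 6, 8, 9}  B4 = {2, 3, 4, 5, 8}  B5 = {1, 2, 5, 8, 10}  B6 = {2, 4, 5, 7, 8}
Tree: B1–B2, B1–B3, B2–B4, B1–B5, B2–B6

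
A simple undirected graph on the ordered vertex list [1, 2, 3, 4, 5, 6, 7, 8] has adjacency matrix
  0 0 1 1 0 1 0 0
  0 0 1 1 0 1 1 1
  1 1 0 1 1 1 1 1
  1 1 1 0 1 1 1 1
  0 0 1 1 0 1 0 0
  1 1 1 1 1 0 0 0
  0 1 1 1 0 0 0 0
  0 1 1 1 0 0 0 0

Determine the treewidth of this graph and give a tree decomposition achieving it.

Each bag holds 4 vertices, so the decomposition has width 3, which upper-bounds the treewidth. For the lower bound, the 4 vertices {1, 3, 4, 6} are pairwise adjacent, and any tree decomposition puts a clique entirely inside one bag — forcing width ≥ 3. Hence tw(G) = 3 exactly.

Treewidth 3.
One such decomposition:
Bags: B1 = {1, 3, 4, 6}  B2 = {2, 3, 4, 6}  B3 = {3, 4, 5, 6}  B4 = {2, 3, 4, 8}  B5 = {2, 3, 4, 7}
Tree: B1–B2, B2–B3, B2–B4, B4–B5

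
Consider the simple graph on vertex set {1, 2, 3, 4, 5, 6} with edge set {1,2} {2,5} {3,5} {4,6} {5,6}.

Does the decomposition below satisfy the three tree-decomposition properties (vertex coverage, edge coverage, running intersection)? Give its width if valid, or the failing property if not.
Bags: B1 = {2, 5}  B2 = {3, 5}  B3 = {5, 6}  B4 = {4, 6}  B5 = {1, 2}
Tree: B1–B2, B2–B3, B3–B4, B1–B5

Yes; width 1.

Checking the three conditions: (i) the bags cover all of {1, 2, 3, 4, 5, 6}; (ii) for each edge, some bag contains both endpoints; (iii) the bags containing any fixed vertex form a subtree. All hold, so the decomposition is valid with width 2 − 1 = 1.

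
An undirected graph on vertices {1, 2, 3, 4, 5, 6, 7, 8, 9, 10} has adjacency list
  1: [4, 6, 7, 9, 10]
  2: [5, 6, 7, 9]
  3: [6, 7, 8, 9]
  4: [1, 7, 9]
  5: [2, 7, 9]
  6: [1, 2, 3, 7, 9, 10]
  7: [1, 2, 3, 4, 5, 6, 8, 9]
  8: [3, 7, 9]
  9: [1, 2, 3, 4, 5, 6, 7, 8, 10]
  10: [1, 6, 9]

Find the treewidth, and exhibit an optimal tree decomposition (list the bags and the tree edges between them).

Treewidth 3.
Bags: B1 = {3, 6, 7, 9}  B2 = {2, 6, 7, 9}  B3 = {3, 7, 8, 9}  B4 = {2, 5, 7, 9}  B5 = {1, 6, 7, 9}  B6 = {1, 6, 9, 10}  B7 = {1, 4, 7, 9}
Tree: B1–B2, B1–B3, B2–B4, B2–B5, B5–B6, B5–B7

The largest bag has 4 vertices, giving width 3; this decomposition certifies tw(G) ≤ 3. On the other hand G contains the 4-clique {1, 6, 9, 10}. A clique must lie in a single bag of any decomposition, so no decomposition can have width below 3. Therefore the treewidth is 3.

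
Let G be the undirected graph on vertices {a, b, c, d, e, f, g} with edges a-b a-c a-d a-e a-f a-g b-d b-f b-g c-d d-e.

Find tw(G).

A width-2 tree decomposition is:
Bags: B1 = {a, b, g}  B2 = {a, b, f}  B3 = {a, b, d}  B4 = {a, c, d}  B5 = {a, d, e}
Tree: B1–B2, B2–B3, B3–B4, B4–B5
Each bag holds 3 vertices, so the decomposition has width 2, which upper-bounds the treewidth. On the other hand G contains the 3-clique {a, d, e}. A clique must lie in a single bag of any decomposition, so no decomposition can have width below 2. Combining the bounds, tw(G) = 2.

2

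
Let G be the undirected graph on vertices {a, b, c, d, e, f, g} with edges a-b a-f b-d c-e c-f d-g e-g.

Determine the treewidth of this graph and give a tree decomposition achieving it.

Treewidth 2.
One such decomposition:
Bags: B1 = {c, e, g}  B2 = {c, d, g}  B3 = {b, c, d}  B4 = {a, b, c}  B5 = {a, c, f}
Tree: B1–B2, B2–B3, B3–B4, B4–B5

Each bag holds 3 vertices, so the decomposition has width 2, which upper-bounds the treewidth. The edges c–e–g–d–b–a–f–c form a cycle, so G is not a tree and its treewidth is at least 2. Therefore the treewidth is 2.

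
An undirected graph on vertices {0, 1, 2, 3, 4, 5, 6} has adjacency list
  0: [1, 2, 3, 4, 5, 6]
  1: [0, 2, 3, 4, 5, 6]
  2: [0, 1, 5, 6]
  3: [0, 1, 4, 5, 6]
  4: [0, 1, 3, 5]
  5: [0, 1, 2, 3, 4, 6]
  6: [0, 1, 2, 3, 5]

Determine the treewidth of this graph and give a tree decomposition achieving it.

Every bag has size at most 5, so the width is 5 − 1 = 4 and tw(G) ≤ 4. For the lower bound, the 5 vertices {0, 1, 2, 5, 6} are pairwise adjacent, and any tree decomposition puts a clique entirely inside one bag — forcing width ≥ 4. The upper and lower bounds meet at 4, so that is the treewidth.

Treewidth 4.
Bags: B1 = {0, 1, 2, 5, 6}  B2 = {0, 1, 3, 5, 6}  B3 = {0, 1, 3, 4, 5}
Tree: B1–B2, B2–B3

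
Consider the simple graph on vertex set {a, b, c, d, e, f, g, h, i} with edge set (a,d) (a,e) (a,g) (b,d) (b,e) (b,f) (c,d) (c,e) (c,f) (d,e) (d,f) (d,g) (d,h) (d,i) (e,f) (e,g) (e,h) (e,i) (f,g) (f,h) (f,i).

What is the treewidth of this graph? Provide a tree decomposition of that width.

Treewidth 3.
One optimal decomposition is:
Bags: B1 = {d, e, f, g}  B2 = {c, d, e, f}  B3 = {d, e, f, i}  B4 = {b, d, e, f}  B5 = {a, d, e, g}  B6 = {d, e, f, h}
Tree: B1–B2, B1–B3, B1–B4, B1–B5, B4–B6

The largest bag has 4 vertices, giving width 3; this decomposition certifies tw(G) ≤ 3. For the lower bound, the 4 vertices {a, d, e, g} are pairwise adjacent, and any tree decomposition puts a clique entirely inside one bag — forcing width ≥ 3. The upper and lower bounds meet at 3, so that is the treewidth.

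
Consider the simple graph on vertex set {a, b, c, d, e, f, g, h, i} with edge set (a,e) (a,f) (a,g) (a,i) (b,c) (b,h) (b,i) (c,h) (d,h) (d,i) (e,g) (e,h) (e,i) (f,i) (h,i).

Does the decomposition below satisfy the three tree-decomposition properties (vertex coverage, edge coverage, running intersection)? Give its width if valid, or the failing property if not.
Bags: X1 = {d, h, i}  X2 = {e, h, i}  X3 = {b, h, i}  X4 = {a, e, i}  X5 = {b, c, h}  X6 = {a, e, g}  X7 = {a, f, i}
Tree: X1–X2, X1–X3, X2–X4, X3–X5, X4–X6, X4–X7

Yes; width 2.

Checking the three conditions: (i) the bags cover all of {a, b, c, d, e, f, g, h, i}; (ii) for each edge, some bag contains both endpoints; (iii) the bags containing any fixed vertex form a subtree. All hold, so the decomposition is valid with width 3 − 1 = 2.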